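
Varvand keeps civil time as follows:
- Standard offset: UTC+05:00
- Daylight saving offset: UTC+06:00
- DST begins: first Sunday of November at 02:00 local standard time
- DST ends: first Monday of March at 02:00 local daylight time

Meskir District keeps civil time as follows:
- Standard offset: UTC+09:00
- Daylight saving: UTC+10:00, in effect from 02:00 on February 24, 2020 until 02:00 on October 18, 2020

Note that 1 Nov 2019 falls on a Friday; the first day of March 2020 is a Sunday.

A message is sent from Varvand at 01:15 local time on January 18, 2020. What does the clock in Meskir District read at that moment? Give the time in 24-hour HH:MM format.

04:15

1 November 2019 is a Friday, so the first Sunday is November 3.
1 March 2020 is a Sunday, so the first Monday is March 2.
January 18, 2020 lies within the daylight-saving period (3 November 2019 – 2 March 2020), so Varvand is on daylight time, UTC+06:00.
01:15 Varvand − 6h = 19:15 UTC (rolling into the previous day, 17 January 2020).
At the standard offset (UTC+09:00), 19:15 UTC + 9h = 04:15 Meskir District standard time (rolling into the next day, 18 January 2020).
Daylight saving runs 24 February – 18 October; the standard-time date in Meskir District, January 18, 2020, is outside that window, so Meskir District is on standard time at UTC+09:00.
19:15 UTC + 9h = 04:15 Meskir District (rolling into the next day, 18 January 2020).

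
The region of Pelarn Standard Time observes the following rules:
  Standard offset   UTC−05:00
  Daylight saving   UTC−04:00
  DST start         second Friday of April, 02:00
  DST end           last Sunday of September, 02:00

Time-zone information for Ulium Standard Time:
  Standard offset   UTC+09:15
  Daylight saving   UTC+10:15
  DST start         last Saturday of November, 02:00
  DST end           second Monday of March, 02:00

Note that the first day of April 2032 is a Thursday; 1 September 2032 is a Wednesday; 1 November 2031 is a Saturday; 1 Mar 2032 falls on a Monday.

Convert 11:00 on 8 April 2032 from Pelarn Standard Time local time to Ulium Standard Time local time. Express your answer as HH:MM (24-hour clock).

01:15

1 April 2032 is a Thursday, so the first Friday is April 2 and the second is April 9.
1 September 2032 is a Wednesday, so Sundays fall on 5, 12, 19, 26; the last is September 26.
8 April 2032 does not fall between 9 April and 26 September, so daylight saving is not in effect and Pelarn Standard Time is at UTC−05:00.
11:00 Pelarn Standard Time + 5h = 16:00 UTC.
1 November 2031 is a Saturday, so Saturdays fall on 1, 8, 15, 22, 29; the last is November 29.
1 March 2032 is a Monday, so the first Monday is March 1 and the second is March 8.
At the standard offset (UTC+09:15), 16:00 UTC + 9h15m = 01:15 Ulium Standard Time standard time (rolling into the next day, 9 April 2032).
The standard-time date in Ulium Standard Time, 9 April 2032, does not fall between 29 November 2031 and 8 March 2032, so daylight saving is not in effect and Ulium Standard Time is at UTC+09:15.
16:00 UTC + 9h15m = 01:15 Ulium Standard Time (rolling into the next day, 9 April 2032).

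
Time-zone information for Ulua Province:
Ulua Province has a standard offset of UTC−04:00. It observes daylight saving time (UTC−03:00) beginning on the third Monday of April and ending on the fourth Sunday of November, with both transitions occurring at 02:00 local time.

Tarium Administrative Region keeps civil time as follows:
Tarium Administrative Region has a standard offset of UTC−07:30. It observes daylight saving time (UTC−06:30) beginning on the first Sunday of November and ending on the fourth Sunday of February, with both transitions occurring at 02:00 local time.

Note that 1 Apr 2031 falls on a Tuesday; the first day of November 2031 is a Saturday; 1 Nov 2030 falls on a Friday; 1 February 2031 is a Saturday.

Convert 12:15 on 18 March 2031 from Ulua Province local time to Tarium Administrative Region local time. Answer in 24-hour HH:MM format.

1 April 2031 is a Tuesday, so the first Monday is April 7 and the third is April 21.
1 November 2031 is a Saturday, so the first Sunday is November 2 and the fourth is November 23.
Daylight saving runs 21 April – 23 November; 18 March 2031 is outside that window, so Ulua Province is on standard time at UTC−04:00.
12:15 Ulua Province + 4h = 16:15 UTC.
1 November 2030 is a Friday, so the first Sunday is November 3.
1 February 2031 is a Saturday, so the first Sunday is February 2 and the fourth is February 23.
At the standard offset (UTC−07:30), 16:15 UTC − 7h30m = 08:45 Tarium Administrative Region standard time.
The standard-time date in Tarium Administrative Region, 18 March 2031, does not fall between 3 November 2030 and 23 February 2031, so daylight saving is not in effect and Tarium Administrative Region is at UTC−07:30.
16:15 UTC − 7h30m = 08:45 Tarium Administrative Region.

08:45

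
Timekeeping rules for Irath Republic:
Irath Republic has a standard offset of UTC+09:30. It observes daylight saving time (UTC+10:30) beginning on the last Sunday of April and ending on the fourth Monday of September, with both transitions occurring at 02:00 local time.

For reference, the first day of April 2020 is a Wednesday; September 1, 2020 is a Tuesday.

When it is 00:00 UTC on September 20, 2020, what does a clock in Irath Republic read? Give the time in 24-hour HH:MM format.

1 April 2020 is a Wednesday, so Sundays fall on 5, 12, 19, 26; the last is April 26.
1 September 2020 is a Tuesday, so the first Monday is September 7 and the fourth is September 28.
At the standard offset (UTC+09:30), 00:00 UTC + 9h30m = 09:30 Irath Republic standard time.
The standard-time date in Irath Republic, September 20, 2020, lies within the daylight-saving period (26 April – 28 September), so Irath Republic is on daylight time, UTC+10:30.
00:00 UTC + 10h30m = 10:30 local.

10:30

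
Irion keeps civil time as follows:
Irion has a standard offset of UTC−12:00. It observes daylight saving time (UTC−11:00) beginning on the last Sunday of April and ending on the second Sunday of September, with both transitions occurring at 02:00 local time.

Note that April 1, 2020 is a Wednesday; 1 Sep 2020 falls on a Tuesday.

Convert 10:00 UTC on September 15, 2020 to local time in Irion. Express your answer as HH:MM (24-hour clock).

22:00

1 April 2020 is a Wednesday, so Sundays fall on 5, 12, 19, 26; the last is April 26.
1 September 2020 is a Tuesday, so the first Sunday is September 6 and the second is September 13.
At the standard offset (UTC−12:00), 10:00 UTC − 12h = 22:00 Irion standard time (rolling into the previous day, 14 September 2020).
Daylight saving runs 26 April – 13 September; the standard-time date in Irion, September 14, 2020, is outside that window, so Irion is on standard time at UTC−12:00.
10:00 UTC − 12h = 22:00 local (rolling into the previous day, 14 September 2020).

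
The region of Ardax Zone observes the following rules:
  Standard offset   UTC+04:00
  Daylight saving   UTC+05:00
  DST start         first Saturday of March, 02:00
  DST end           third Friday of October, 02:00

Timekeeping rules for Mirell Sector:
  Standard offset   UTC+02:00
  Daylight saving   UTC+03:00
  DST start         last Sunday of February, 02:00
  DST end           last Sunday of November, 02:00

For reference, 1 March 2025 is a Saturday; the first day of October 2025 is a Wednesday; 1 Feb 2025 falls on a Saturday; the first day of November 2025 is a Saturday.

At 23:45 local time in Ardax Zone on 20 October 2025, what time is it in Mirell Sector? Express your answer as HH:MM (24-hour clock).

1 March 2025 is a Saturday, so the first Saturday is March 1.
1 October 2025 is a Wednesday, so the first Friday is October 3 and the third is October 17.
20 October 2025 is outside the daylight-saving period (1 March – 17 October), so Ardax Zone is on standard time, UTC+04:00.
23:45 Ardax Zone − 4h = 19:45 UTC.
1 February 2025 is a Saturday, so Sundays fall on 2, 9, 16, 23; the last is February 23.
1 November 2025 is a Saturday, so Sundays fall on 2, 9, 16, 23, 30; the last is November 30.
At the standard offset (UTC+02:00), 19:45 UTC + 2h = 21:45 Mirell Sector standard time.
The standard-time date in Mirell Sector, 20 October 2025, falls between 23 February and 30 November, so daylight saving is in effect and Mirell Sector is at UTC+03:00.
19:45 UTC + 3h = 22:45 Mirell Sector.

22:45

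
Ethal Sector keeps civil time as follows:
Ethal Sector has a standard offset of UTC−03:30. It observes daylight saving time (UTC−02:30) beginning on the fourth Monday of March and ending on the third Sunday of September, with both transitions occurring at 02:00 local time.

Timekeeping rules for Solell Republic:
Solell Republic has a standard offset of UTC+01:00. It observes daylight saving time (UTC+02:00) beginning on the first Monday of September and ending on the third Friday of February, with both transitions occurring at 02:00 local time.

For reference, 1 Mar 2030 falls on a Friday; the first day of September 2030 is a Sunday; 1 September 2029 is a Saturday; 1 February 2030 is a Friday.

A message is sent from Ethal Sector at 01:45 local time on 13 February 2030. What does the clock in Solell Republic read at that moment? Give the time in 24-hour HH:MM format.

07:15

1 March 2030 is a Friday, so the first Monday is March 4 and the fourth is March 25.
1 September 2030 is a Sunday, so the first Sunday is September 1 and the third is September 15.
13 February 2030 is outside the daylight-saving period (25 March – 15 September), so Ethal Sector is on standard time, UTC−03:30.
01:45 Ethal Sector + 3h30m = 05:15 UTC.
1 September 2029 is a Saturday, so the first Monday is September 3.
1 February 2030 is a Friday, so the first Friday is February 1 and the third is February 15.
At the standard offset (UTC+01:00), 05:15 UTC + 1h = 06:15 Solell Republic standard time.
The standard-time date in Solell Republic, 13 February 2030, falls between 3 September 2029 and 15 February 2030, so daylight saving is in effect and Solell Republic is at UTC+02:00.
05:15 UTC + 2h = 07:15 Solell Republic.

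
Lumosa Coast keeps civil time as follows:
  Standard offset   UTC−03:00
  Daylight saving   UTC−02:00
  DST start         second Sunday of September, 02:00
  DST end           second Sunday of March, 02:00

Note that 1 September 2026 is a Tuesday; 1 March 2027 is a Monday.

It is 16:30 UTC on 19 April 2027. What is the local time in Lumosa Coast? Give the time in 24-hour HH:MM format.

1 September 2026 is a Tuesday, so the first Sunday is September 6 and the second is September 13.
1 March 2027 is a Monday, so the first Sunday is March 7 and the second is March 14.
At the standard offset (UTC−03:00), 16:30 UTC − 3h = 13:30 Lumosa Coast standard time.
The standard-time date in Lumosa Coast, 19 April 2027, does not fall between 13 September 2026 and 14 March 2027, so daylight saving is not in effect and Lumosa Coast is at UTC−03:00.
16:30 UTC − 3h = 13:30 local.

13:30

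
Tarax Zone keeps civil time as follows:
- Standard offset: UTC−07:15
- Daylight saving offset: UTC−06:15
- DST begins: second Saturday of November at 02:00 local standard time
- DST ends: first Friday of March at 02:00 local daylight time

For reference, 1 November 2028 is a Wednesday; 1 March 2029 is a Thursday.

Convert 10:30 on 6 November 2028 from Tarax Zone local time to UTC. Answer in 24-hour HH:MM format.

1 November 2028 is a Wednesday, so the first Saturday is November 4 and the second is November 11.
1 March 2029 is a Thursday, so the first Friday is March 2.
6 November 2028 is outside the daylight-saving period (11 November 2028 – 2 March 2029), so Tarax Zone is on standard time, UTC−07:15.
10:30 local + 7h15m = 17:45 UTC.

17:45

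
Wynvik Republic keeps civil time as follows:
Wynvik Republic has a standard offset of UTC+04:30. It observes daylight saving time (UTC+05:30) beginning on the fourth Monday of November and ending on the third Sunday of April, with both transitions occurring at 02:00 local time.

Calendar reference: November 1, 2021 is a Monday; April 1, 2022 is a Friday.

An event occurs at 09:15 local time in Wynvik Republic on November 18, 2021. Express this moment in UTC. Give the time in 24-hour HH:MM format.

1 November 2021 is a Monday, so the first Monday is November 1 and the fourth is November 22.
1 April 2022 is a Friday, so the first Sunday is April 3 and the third is April 17.
Daylight saving runs 22 November 2021 – 17 April 2022; November 18, 2021 is outside that window, so Wynvik Republic is on standard time at UTC+04:30.
09:15 local − 4h30m = 04:45 UTC.

04:45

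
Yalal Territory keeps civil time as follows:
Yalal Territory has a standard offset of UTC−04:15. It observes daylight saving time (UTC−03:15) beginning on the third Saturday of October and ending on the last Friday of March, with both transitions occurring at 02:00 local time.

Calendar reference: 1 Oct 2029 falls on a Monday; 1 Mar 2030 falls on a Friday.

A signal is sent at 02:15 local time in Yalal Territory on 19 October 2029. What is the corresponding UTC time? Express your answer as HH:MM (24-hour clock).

1 October 2029 is a Monday, so the first Saturday is October 6 and the third is October 20.
1 March 2030 is a Friday, so Fridays fall on 1, 8, 15, 22, 29; the last is March 29.
19 October 2029 is outside the daylight-saving period (20 October 2029 – 29 March 2030), so Yalal Territory is on standard time, UTC−04:15.
02:15 local + 4h15m = 06:30 UTC.

06:30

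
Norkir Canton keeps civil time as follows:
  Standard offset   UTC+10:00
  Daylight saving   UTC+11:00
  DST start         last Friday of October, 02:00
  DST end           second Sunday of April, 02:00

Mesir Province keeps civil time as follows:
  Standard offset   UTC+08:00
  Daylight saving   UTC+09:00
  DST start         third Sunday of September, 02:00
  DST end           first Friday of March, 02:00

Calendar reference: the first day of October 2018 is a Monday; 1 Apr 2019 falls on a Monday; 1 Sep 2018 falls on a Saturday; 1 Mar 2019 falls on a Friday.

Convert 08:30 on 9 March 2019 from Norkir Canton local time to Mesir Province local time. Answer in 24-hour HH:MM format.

05:30

1 October 2018 is a Monday, so Fridays fall on 5, 12, 19, 26; the last is October 26.
1 April 2019 is a Monday, so the first Sunday is April 7 and the second is April 14.
9 March 2019 lies within the daylight-saving period (26 October 2018 – 14 April 2019), so Norkir Canton is on daylight time, UTC+11:00.
08:30 Norkir Canton − 11h = 21:30 UTC (rolling into the previous day, 8 March 2019).
1 September 2018 is a Saturday, so the first Sunday is September 2 and the third is September 16.
1 March 2019 is a Friday, so the first Friday is March 1.
At the standard offset (UTC+08:00), 21:30 UTC + 8h = 05:30 Mesir Province standard time (rolling into the next day, 9 March 2019).
The standard-time date in Mesir Province, 9 March 2019, is outside the daylight-saving period (16 September 2018 – 1 March 2019), so Mesir Province is on standard time, UTC+08:00.
21:30 UTC + 8h = 05:30 Mesir Province (rolling into the next day, 9 March 2019).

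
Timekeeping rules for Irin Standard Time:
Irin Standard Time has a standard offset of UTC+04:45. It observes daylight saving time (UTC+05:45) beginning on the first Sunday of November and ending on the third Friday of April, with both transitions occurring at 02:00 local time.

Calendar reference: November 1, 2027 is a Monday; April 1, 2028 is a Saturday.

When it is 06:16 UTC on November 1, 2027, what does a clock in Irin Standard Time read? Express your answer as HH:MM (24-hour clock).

1 November 2027 is a Monday, so the first Sunday is November 7.
1 April 2028 is a Saturday, so the first Friday is April 7 and the third is April 21.
At the standard offset (UTC+04:45), 06:16 UTC + 4h45m = 11:01 Irin Standard Time standard time.
The standard-time date in Irin Standard Time, November 1, 2027, is outside the daylight-saving period (7 November 2027 – 21 April 2028), so Irin Standard Time is on standard time, UTC+04:45.
06:16 UTC + 4h45m = 11:01 local.

11:01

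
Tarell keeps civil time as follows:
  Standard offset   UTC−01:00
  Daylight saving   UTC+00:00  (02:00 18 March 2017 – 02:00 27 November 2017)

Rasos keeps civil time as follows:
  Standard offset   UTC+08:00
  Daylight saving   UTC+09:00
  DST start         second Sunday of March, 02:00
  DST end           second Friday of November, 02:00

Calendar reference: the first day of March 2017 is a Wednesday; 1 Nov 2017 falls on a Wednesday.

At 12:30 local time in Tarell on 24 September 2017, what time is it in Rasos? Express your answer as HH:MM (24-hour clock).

21:30

Daylight saving runs 18 March – 27 November; 24 September 2017 is inside that window, so Tarell is at UTC+00:00.
12:30 Tarell − 0h = 12:30 UTC.
1 March 2017 is a Wednesday, so the first Sunday is March 5 and the second is March 12.
1 November 2017 is a Wednesday, so the first Friday is November 3 and the second is November 10.
At the standard offset (UTC+08:00), 12:30 UTC + 8h = 20:30 Rasos standard time.
The standard-time date in Rasos, 24 September 2017, falls between 12 March and 10 November, so daylight saving is in effect and Rasos is at UTC+09:00.
12:30 UTC + 9h = 21:30 Rasos.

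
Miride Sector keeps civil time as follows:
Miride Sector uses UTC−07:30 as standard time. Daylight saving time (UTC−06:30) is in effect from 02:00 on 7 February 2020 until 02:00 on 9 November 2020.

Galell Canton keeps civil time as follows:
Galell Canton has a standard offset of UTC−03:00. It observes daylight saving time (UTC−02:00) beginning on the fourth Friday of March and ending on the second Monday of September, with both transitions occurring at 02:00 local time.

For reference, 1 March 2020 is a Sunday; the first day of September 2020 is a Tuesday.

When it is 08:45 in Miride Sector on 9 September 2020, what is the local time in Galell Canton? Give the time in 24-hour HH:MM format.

9 September 2020 lies within the daylight-saving period (7 February – 9 November), so Miride Sector is on daylight time, UTC−06:30.
08:45 Miride Sector + 6h30m = 15:15 UTC.
1 March 2020 is a Sunday, so the first Friday is March 6 and the fourth is March 27.
1 September 2020 is a Tuesday, so the first Monday is September 7 and the second is September 14.
At the standard offset (UTC−03:00), 15:15 UTC − 3h = 12:15 Galell Canton standard time.
The standard-time date in Galell Canton, 9 September 2020, lies within the daylight-saving period (27 March – 14 September), so Galell Canton is on daylight time, UTC−02:00.
15:15 UTC − 2h = 13:15 Galell Canton.

13:15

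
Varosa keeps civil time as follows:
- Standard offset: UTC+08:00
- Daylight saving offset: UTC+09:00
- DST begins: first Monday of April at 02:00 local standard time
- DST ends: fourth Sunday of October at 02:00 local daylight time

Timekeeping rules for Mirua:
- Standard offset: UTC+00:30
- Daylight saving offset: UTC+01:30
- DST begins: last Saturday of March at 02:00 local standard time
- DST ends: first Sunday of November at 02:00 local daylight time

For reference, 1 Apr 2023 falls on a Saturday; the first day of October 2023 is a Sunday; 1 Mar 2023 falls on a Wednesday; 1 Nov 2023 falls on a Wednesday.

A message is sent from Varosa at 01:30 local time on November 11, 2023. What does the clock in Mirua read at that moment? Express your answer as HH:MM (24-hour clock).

1 April 2023 is a Saturday, so the first Monday is April 3.
1 October 2023 is a Sunday, so the first Sunday is October 1 and the fourth is October 22.
Daylight saving runs 3 April – 22 October; November 11, 2023 is outside that window, so Varosa is on standard time at UTC+08:00.
01:30 Varosa − 8h = 17:30 UTC (rolling into the previous day, 10 November 2023).
1 March 2023 is a Wednesday, so Saturdays fall on 4, 11, 18, 25; the last is March 25.
1 November 2023 is a Wednesday, so the first Sunday is November 5.
At the standard offset (UTC+00:30), 17:30 UTC + 0h30m = 18:00 Mirua standard time.
The standard-time date in Mirua, November 10, 2023, does not fall between 25 March and 5 November, so daylight saving is not in effect and Mirua is at UTC+00:30.
17:30 UTC + 0h30m = 18:00 Mirua.

18:00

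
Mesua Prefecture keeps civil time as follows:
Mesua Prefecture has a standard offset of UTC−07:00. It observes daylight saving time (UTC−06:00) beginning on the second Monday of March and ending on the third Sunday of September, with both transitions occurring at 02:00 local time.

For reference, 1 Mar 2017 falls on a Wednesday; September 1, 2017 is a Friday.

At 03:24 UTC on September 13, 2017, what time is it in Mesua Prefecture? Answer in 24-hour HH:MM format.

1 March 2017 is a Wednesday, so the first Monday is March 6 and the second is March 13.
1 September 2017 is a Friday, so the first Sunday is September 3 and the third is September 17.
At the standard offset (UTC−07:00), 03:24 UTC − 7h = 20:24 Mesua Prefecture standard time (rolling into the previous day, 12 September 2017).
The standard-time date in Mesua Prefecture, September 12, 2017, lies within the daylight-saving period (13 March – 17 September), so Mesua Prefecture is on daylight time, UTC−06:00.
03:24 UTC − 6h = 21:24 local (rolling into the previous day, 12 September 2017).

21:24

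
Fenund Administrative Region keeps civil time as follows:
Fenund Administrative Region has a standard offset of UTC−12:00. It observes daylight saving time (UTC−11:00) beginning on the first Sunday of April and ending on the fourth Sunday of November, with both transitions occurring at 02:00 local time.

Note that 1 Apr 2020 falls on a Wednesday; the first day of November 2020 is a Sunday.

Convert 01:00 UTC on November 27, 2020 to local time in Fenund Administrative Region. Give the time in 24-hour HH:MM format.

1 April 2020 is a Wednesday, so the first Sunday is April 5.
1 November 2020 is a Sunday, so the first Sunday is November 1 and the fourth is November 22.
At the standard offset (UTC−12:00), 01:00 UTC − 12h = 13:00 Fenund Administrative Region standard time (rolling into the previous day, 26 November 2020).
The standard-time date in Fenund Administrative Region, November 26, 2020, is outside the daylight-saving period (5 April – 22 November), so Fenund Administrative Region is on standard time, UTC−12:00.
01:00 UTC − 12h = 13:00 local (rolling into the previous day, 26 November 2020).

13:00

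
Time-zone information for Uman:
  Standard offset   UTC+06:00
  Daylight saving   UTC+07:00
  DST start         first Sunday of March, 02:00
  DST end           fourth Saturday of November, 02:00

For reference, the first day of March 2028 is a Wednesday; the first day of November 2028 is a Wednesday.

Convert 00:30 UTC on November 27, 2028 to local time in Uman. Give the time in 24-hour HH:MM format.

1 March 2028 is a Wednesday, so the first Sunday is March 5.
1 November 2028 is a Wednesday, so the first Saturday is November 4 and the fourth is November 25.
At the standard offset (UTC+06:00), 00:30 UTC + 6h = 06:30 Uman standard time.
The standard-time date in Uman, November 27, 2028, is outside the daylight-saving period (5 March – 25 November), so Uman is on standard time, UTC+06:00.
00:30 UTC + 6h = 06:30 local.

06:30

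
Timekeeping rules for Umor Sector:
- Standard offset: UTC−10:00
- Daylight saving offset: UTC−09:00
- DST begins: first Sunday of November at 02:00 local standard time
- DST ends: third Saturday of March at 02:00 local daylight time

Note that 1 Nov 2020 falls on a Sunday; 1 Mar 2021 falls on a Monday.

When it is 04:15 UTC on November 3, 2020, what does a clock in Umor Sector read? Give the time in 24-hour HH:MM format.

1 November 2020 is a Sunday, so the first Sunday is November 1.
1 March 2021 is a Monday, so the first Saturday is March 6 and the third is March 20.
At the standard offset (UTC−10:00), 04:15 UTC − 10h = 18:15 Umor Sector standard time (rolling into the previous day, 2 November 2020).
The standard-time date in Umor Sector, November 2, 2020, lies within the daylight-saving period (1 November 2020 – 20 March 2021), so Umor Sector is on daylight time, UTC−09:00.
04:15 UTC − 9h = 19:15 local (rolling into the previous day, 2 November 2020).

19:15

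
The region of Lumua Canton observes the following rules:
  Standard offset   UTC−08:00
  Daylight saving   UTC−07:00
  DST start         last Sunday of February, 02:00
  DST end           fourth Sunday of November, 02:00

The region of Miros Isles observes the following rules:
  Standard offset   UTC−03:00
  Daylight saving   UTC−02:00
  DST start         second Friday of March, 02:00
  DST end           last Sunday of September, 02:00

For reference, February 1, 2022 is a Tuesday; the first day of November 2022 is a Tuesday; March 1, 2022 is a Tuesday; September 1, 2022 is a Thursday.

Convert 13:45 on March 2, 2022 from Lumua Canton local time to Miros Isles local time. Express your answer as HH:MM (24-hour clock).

1 February 2022 is a Tuesday, so Sundays fall on 6, 13, 20, 27; the last is February 27.
1 November 2022 is a Tuesday, so the first Sunday is November 6 and the fourth is November 27.
Daylight saving runs 27 February – 27 November; March 2, 2022 is inside that window, so Lumua Canton is at UTC−07:00.
13:45 Lumua Canton + 7h = 20:45 UTC.
1 March 2022 is a Tuesday, so the first Friday is March 4 and the second is March 11.
1 September 2022 is a Thursday, so Sundays fall on 4, 11, 18, 25; the last is September 25.
At the standard offset (UTC−03:00), 20:45 UTC − 3h = 17:45 Miros Isles standard time.
The standard-time date in Miros Isles, March 2, 2022, is outside the daylight-saving period (11 March – 25 September), so Miros Isles is on standard time, UTC−03:00.
20:45 UTC − 3h = 17:45 Miros Isles.

17:45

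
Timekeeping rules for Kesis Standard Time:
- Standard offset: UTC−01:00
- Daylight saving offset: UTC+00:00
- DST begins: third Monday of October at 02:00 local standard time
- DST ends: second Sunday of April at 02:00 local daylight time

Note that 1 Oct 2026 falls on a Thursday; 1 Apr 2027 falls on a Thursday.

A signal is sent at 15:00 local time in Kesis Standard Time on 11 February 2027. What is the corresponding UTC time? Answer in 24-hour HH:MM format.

15:00

1 October 2026 is a Thursday, so the first Monday is October 5 and the third is October 19.
1 April 2027 is a Thursday, so the first Sunday is April 4 and the second is April 11.
11 February 2027 falls between 19 October 2026 and 11 April 2027, so daylight saving is in effect and Kesis Standard Time is at UTC+00:00.
15:00 local − 0h = 15:00 UTC.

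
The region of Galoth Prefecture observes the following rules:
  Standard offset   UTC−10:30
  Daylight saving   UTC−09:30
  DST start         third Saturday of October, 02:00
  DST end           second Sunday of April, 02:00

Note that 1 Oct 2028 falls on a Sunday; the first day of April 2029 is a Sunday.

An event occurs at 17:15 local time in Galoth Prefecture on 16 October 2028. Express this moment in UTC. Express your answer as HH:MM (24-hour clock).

03:45

1 October 2028 is a Sunday, so the first Saturday is October 7 and the third is October 21.
1 April 2029 is a Sunday, so the first Sunday is April 1 and the second is April 8.
Daylight saving runs 21 October 2028 – 8 April 2029; 16 October 2028 is outside that window, so Galoth Prefecture is on standard time at UTC−10:30.
17:15 local + 10h30m = 03:45 UTC (rolling into the next day, 17 October 2028).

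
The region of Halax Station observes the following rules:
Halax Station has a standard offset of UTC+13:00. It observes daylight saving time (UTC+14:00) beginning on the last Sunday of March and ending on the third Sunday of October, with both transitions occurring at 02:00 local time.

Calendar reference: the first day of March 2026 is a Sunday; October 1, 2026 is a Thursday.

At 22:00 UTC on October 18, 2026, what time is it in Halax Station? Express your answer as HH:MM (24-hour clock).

11:00

1 March 2026 is a Sunday, so Sundays fall on 1, 8, 15, 22, 29; the last is March 29.
1 October 2026 is a Thursday, so the first Sunday is October 4 and the third is October 18.
At the standard offset (UTC+13:00), 22:00 UTC + 13h = 11:00 Halax Station standard time (rolling into the next day, 19 October 2026).
Daylight saving runs 29 March – 18 October; the standard-time date in Halax Station, October 19, 2026, is outside that window, so Halax Station is on standard time at UTC+13:00.
22:00 UTC + 13h = 11:00 local (rolling into the next day, 19 October 2026).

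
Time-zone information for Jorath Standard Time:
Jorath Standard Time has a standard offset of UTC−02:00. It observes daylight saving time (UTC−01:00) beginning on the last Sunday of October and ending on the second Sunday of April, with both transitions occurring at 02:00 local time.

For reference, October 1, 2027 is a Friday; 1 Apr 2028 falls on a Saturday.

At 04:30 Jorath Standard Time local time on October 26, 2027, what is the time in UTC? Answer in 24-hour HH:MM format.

1 October 2027 is a Friday, so Sundays fall on 3, 10, 17, 24, 31; the last is October 31.
1 April 2028 is a Saturday, so the first Sunday is April 2 and the second is April 9.
October 26, 2027 does not fall between 31 October 2027 and 9 April 2028, so daylight saving is not in effect and Jorath Standard Time is at UTC−02:00.
04:30 local + 2h = 06:30 UTC.

06:30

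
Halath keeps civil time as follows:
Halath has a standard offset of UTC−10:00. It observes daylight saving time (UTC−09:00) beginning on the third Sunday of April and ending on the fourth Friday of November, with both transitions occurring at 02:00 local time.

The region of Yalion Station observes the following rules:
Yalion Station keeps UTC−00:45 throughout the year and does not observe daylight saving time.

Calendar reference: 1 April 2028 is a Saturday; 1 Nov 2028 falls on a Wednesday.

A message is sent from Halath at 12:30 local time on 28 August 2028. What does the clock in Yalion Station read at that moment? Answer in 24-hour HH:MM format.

20:45

1 April 2028 is a Saturday, so the first Sunday is April 2 and the third is April 16.
1 November 2028 is a Wednesday, so the first Friday is November 3 and the fourth is November 24.
Daylight saving runs 16 April – 24 November; 28 August 2028 is inside that window, so Halath is at UTC−09:00.
12:30 Halath + 9h = 21:30 UTC.
Yalion Station has no daylight saving, so its offset is UTC−00:45 year-round.
21:30 UTC − 0h45m = 20:45 Yalion Station.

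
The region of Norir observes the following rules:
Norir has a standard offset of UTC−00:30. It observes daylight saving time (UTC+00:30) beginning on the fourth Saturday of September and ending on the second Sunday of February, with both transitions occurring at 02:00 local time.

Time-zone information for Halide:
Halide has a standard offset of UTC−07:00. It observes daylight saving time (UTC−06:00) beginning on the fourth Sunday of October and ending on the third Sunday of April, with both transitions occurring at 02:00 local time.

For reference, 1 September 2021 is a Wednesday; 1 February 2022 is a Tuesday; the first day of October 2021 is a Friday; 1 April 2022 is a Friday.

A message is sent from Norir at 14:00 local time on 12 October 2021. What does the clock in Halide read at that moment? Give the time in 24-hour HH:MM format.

06:30

1 September 2021 is a Wednesday, so the first Saturday is September 4 and the fourth is September 25.
1 February 2022 is a Tuesday, so the first Sunday is February 6 and the second is February 13.
12 October 2021 lies within the daylight-saving period (25 September 2021 – 13 February 2022), so Norir is on daylight time, UTC+00:30.
14:00 Norir − 0h30m = 13:30 UTC.
1 October 2021 is a Friday, so the first Sunday is October 3 and the fourth is October 24.
1 April 2022 is a Friday, so the first Sunday is April 3 and the third is April 17.
At the standard offset (UTC−07:00), 13:30 UTC − 7h = 06:30 Halide standard time.
The standard-time date in Halide, 12 October 2021, is outside the daylight-saving period (24 October 2021 – 17 April 2022), so Halide is on standard time, UTC−07:00.
13:30 UTC − 7h = 06:30 Halide.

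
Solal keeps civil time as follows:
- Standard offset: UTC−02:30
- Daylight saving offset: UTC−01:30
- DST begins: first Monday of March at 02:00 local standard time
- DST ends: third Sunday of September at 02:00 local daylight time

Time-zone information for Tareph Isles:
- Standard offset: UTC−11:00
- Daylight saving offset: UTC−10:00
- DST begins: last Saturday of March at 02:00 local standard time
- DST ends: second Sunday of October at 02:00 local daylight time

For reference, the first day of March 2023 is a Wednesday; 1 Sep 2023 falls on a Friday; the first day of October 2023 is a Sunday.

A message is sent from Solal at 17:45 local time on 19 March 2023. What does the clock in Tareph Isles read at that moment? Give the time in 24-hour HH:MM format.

1 March 2023 is a Wednesday, so the first Monday is March 6.
1 September 2023 is a Friday, so the first Sunday is September 3 and the third is September 17.
19 March 2023 lies within the daylight-saving period (6 March – 17 September), so Solal is on daylight time, UTC−01:30.
17:45 Solal + 1h30m = 19:15 UTC.
1 March 2023 is a Wednesday, so Saturdays fall on 4, 11, 18, 25; the last is March 25.
1 October 2023 is a Sunday, so the first Sunday is October 1 and the second is October 8.
At the standard offset (UTC−11:00), 19:15 UTC − 11h = 08:15 Tareph Isles standard time.
Daylight saving runs 25 March – 8 October; the standard-time date in Tareph Isles, 19 March 2023, is outside that window, so Tareph Isles is on standard time at UTC−11:00.
19:15 UTC − 11h = 08:15 Tareph Isles.

08:15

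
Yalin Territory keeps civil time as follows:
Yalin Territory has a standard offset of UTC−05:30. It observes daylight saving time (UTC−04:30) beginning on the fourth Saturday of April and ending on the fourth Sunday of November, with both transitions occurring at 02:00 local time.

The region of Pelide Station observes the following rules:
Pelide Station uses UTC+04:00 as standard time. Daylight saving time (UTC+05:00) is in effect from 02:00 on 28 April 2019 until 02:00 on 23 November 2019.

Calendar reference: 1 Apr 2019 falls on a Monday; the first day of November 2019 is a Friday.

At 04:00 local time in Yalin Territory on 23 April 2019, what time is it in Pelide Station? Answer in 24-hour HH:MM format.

13:30

1 April 2019 is a Monday, so the first Saturday is April 6 and the fourth is April 27.
1 November 2019 is a Friday, so the first Sunday is November 3 and the fourth is November 24.
23 April 2019 does not fall between 27 April and 24 November, so daylight saving is not in effect and Yalin Territory is at UTC−05:30.
04:00 Yalin Territory + 5h30m = 09:30 UTC.
At the standard offset (UTC+04:00), 09:30 UTC + 4h = 13:30 Pelide Station standard time.
Daylight saving runs 28 April – 23 November; the standard-time date in Pelide Station, 23 April 2019, is outside that window, so Pelide Station is on standard time at UTC+04:00.
09:30 UTC + 4h = 13:30 Pelide Station.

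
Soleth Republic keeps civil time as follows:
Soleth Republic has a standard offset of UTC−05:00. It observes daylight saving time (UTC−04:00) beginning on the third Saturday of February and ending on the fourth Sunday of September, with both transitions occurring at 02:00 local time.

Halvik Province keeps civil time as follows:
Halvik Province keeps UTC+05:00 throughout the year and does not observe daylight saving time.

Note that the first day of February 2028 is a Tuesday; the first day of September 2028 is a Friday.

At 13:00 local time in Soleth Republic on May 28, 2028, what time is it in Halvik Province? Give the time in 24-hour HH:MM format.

22:00

1 February 2028 is a Tuesday, so the first Saturday is February 5 and the third is February 19.
1 September 2028 is a Friday, so the first Sunday is September 3 and the fourth is September 24.
Daylight saving runs 19 February – 24 September; May 28, 2028 is inside that window, so Soleth Republic is at UTC−04:00.
13:00 Soleth Republic + 4h = 17:00 UTC.
Halvik Province has no daylight saving, so its offset is UTC+05:00 year-round.
17:00 UTC + 5h = 22:00 Halvik Province.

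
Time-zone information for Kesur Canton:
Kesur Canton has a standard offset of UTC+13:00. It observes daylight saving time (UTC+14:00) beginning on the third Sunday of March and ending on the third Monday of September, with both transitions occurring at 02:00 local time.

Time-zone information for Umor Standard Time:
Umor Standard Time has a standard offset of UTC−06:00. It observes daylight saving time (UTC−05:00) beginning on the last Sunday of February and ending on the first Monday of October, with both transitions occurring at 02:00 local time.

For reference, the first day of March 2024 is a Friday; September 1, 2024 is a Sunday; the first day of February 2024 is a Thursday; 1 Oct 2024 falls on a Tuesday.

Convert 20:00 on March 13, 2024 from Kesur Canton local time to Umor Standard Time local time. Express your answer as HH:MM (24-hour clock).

1 March 2024 is a Friday, so the first Sunday is March 3 and the third is March 17.
1 September 2024 is a Sunday, so the first Monday is September 2 and the third is September 16.
Daylight saving runs 17 March – 16 September; March 13, 2024 is outside that window, so Kesur Canton is on standard time at UTC+13:00.
20:00 Kesur Canton − 13h = 07:00 UTC.
1 February 2024 is a Thursday, so Sundays fall on 4, 11, 18, 25; the last is February 25.
1 October 2024 is a Tuesday, so the first Monday is October 7.
At the standard offset (UTC−06:00), 07:00 UTC − 6h = 01:00 Umor Standard Time standard time.
The standard-time date in Umor Standard Time, March 13, 2024, falls between 25 February and 7 October, so daylight saving is in effect and Umor Standard Time is at UTC−05:00.
07:00 UTC − 5h = 02:00 Umor Standard Time.

02:00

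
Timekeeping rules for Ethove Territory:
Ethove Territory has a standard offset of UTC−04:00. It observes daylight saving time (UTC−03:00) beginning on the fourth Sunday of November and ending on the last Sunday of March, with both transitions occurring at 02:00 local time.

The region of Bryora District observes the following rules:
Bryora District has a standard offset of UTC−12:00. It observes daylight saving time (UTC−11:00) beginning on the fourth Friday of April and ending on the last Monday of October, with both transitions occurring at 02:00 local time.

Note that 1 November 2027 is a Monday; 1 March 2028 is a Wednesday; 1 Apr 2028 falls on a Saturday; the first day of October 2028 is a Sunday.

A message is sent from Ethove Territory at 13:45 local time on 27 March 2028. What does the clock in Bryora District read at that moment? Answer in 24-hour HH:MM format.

1 November 2027 is a Monday, so the first Sunday is November 7 and the fourth is November 28.
1 March 2028 is a Wednesday, so Sundays fall on 5, 12, 19, 26; the last is March 26.
27 March 2028 does not fall between 28 November 2027 and 26 March 2028, so daylight saving is not in effect and Ethove Territory is at UTC−04:00.
13:45 Ethove Territory + 4h = 17:45 UTC.
1 April 2028 is a Saturday, so the first Friday is April 7 and the fourth is April 28.
1 October 2028 is a Sunday, so Mondays fall on 2, 9, 16, 23, 30; the last is October 30.
At the standard offset (UTC−12:00), 17:45 UTC − 12h = 05:45 Bryora District standard time.
Daylight saving runs 28 April – 30 October; the standard-time date in Bryora District, 27 March 2028, is outside that window, so Bryora District is on standard time at UTC−12:00.
17:45 UTC − 12h = 05:45 Bryora District.

05:45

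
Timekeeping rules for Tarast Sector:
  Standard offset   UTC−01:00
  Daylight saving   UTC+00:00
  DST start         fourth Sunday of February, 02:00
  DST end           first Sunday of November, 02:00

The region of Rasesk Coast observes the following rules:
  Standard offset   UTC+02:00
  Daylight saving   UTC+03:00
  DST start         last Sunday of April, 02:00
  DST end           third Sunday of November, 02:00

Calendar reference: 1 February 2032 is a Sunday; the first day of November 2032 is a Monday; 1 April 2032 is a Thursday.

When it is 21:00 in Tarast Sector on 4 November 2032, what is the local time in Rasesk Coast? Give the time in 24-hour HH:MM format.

1 February 2032 is a Sunday, so the first Sunday is February 1 and the fourth is February 22.
1 November 2032 is a Monday, so the first Sunday is November 7.
Daylight saving runs 22 February – 7 November; 4 November 2032 is inside that window, so Tarast Sector is at UTC+00:00.
21:00 Tarast Sector − 0h = 21:00 UTC.
1 April 2032 is a Thursday, so Sundays fall on 4, 11, 18, 25; the last is April 25.
1 November 2032 is a Monday, so the first Sunday is November 7 and the third is November 21.
At the standard offset (UTC+02:00), 21:00 UTC + 2h = 23:00 Rasesk Coast standard time.
The standard-time date in Rasesk Coast, 4 November 2032, lies within the daylight-saving period (25 April – 21 November), so Rasesk Coast is on daylight time, UTC+03:00.
21:00 UTC + 3h = 00:00 Rasesk Coast (rolling into the next day, 5 November 2032).

00:00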